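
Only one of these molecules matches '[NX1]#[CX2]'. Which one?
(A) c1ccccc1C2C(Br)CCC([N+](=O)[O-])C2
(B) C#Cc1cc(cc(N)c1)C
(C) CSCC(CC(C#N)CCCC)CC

[NX1]#[CX2] describes a nitrogen triple-bonded to a two-connected carbon (a nitrile).
(A) has a nitro group (-[N+](=O)[O-]) but there is no C#N triple bond.
(B) has a primary amino group (-NH2) but the nitrogen is NX3 (three connections), not NX1 triple-bonded.
(C) contains a nitrile (-C#N), which satisfies every atom and bond constraint.
So the answer is (C).

C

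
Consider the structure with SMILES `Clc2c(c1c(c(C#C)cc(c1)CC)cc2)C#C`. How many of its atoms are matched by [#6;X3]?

10

The query [#6;X3] means: any carbon (aromatic or not) with three total connections.
Check the 17 heavy atoms by environment: 10× c (aromatic, X3) → match; 4× C (X2) → no; 1× Cl (X1) → no; 2× C (X4) → no.
That gives 10 matching atoms.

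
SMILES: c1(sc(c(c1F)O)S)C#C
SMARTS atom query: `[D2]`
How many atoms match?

Check the 10 heavy atoms by environment: 1× s (aromatic, D2) → match; 4× c (aromatic, D3) → no; 1× C (D2) → match; 1× C (D1) → no; 1× S (D1) → no; 1× O (D1) → no; 1× F (D1) → no.
Summing the matching environments: 1 + 1 = 2 matching atoms.

2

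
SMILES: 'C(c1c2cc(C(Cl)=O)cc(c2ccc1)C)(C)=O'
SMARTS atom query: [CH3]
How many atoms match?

2

Check the 17 heavy atoms by environment: 5× c (aromatic, H0) → no; 5× c (aromatic, H1) → no; 2× C (H0) → no; 2× O (H0) → no; 2× C (H3) → match; 1× Cl (H0) → no.
That gives 2 matching atoms.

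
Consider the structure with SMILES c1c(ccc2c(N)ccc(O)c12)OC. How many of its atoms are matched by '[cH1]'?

5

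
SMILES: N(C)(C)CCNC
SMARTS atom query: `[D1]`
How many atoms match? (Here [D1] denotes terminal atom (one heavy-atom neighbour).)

3

Check the 7 heavy atoms by environment: 2× C (D2) → no; 1× N (D3) → no; 3× C (D1) → match; 1× N (D2) → no.
That gives 3 matching atoms.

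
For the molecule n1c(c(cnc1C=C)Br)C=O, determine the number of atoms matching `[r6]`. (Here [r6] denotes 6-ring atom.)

6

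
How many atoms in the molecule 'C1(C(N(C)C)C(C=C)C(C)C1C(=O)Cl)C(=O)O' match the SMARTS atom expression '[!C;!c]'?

Check the 17 heavy atoms by environment: 12× C → no; 3× O → match; 1× Cl → match; 1× N → match.
Summing the matching environments: 3 + 1 + 1 = 5 matching atoms.

5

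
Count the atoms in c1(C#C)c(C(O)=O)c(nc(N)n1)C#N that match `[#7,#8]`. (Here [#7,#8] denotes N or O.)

6

Check the 14 heavy atoms by environment: 2× n (aromatic) → match; 4× c (aromatic) → no; 4× C → no; 2× N → match; 2× O → match.
Summing the matching environments: 2 + 2 + 2 = 6 matching atoms.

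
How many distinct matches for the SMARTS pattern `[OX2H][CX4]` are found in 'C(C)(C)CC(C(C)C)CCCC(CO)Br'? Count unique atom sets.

1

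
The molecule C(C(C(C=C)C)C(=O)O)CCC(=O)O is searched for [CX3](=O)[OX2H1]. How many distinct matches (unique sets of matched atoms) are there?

2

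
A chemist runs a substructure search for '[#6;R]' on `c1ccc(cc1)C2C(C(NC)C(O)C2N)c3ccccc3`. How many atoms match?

17

The query [#6;R] means: carbon that is part of a ring.
Check the 21 heavy atoms by environment: 5× C (in 5-ring) → match; 12× c (aromatic, in 6-ring) → match; 1× O (acyclic) → no; 2× N (acyclic) → no; 1× C (acyclic) → no.
Summing the matching environments: 5 + 12 = 17 matching atoms.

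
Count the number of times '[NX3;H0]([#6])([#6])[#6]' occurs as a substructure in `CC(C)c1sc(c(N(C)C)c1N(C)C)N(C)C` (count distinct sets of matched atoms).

3

[NX3;H0]([#6])([#6])[#6] is the SMARTS for a tertiary amine: a trivalent nitrogen with no H, bonded to three carbons.
The molecule carries 3 separate instances of a dimethylamino group (-N(CH3)2) meeting every constraint; each maps to a distinct set of atoms, giving 3 matches.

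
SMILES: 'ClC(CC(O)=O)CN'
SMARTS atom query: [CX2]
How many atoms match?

0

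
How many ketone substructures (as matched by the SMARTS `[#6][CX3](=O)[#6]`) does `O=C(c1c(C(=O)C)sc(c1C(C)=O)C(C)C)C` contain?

[#6][CX3](=O)[#6] is the SMARTS for a ketone: a carbonyl carbon (no H) flanked by two carbons.
The molecule carries 3 separate instances of an acetyl/ketone group (-C(=O)CH3) meeting every constraint; each maps to a distinct set of atoms, giving 3 matches.

3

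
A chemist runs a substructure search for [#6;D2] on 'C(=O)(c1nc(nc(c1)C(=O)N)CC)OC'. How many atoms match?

2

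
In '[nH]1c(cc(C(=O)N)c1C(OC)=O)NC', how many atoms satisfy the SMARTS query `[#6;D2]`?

1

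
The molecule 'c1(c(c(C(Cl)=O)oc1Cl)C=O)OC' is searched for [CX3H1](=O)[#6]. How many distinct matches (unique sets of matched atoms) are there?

1

[CX3H1](=O)[#6] is the SMARTS for an aldehyde: an sp2 carbon with one H, double-bonded to O and single-bonded to carbon.
Exactly one fragment in the molecule meets all constraints, giving 1 match.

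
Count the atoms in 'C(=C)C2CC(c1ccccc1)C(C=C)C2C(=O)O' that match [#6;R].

11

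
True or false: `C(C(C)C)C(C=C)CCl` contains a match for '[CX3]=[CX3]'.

True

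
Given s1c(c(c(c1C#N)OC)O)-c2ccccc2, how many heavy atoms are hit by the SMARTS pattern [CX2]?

1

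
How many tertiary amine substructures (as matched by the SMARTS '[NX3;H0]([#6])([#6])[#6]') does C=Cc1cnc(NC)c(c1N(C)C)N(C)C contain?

[NX3;H0]([#6])([#6])[#6] is the SMARTS for a tertiary amine: a trivalent nitrogen with no H, bonded to three carbons.
The molecule carries 2 separate instances of a dimethylamino group (-N(CH3)2) meeting every constraint; each maps to a distinct set of atoms, giving 2 matches.

2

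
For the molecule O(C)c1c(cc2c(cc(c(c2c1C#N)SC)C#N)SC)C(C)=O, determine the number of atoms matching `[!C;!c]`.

6

The query [!C;!c] means: neither aliphatic nor aromatic carbon — same as [!#6].
Check the 23 heavy atoms by environment: 10× c (aromatic) → no; 7× C → no; 2× N → match; 2× O → match; 2× S → match.
Summing the matching environments: 2 + 2 + 2 = 6 matching atoms.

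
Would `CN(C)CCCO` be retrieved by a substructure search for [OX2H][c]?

The pattern [OX2H][c] describes a hydroxyl oxygen attached to an aromatic carbon — a phenol.
The closest candidate here is a hydroxyl group (-OH), but the -OH is on an aliphatic carbon, not an aromatic c. No other fragment satisfies the full query, so there is no match.

No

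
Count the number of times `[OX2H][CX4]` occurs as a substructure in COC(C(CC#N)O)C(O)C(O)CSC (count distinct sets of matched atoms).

3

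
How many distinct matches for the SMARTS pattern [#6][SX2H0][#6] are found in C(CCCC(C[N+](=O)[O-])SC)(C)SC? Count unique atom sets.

[#6][SX2H0][#6] is the SMARTS for a thioether: an aliphatic sulfur bridging two carbons with no H on the sulfur.
The molecule carries 2 separate instances of a methylthio ether (-SCH3) meeting every constraint; each maps to a distinct set of atoms, giving 2 matches.

2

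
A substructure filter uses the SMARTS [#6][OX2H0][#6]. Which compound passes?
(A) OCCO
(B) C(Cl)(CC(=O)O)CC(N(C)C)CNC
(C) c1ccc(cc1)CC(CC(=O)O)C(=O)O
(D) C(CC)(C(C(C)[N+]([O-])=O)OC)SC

D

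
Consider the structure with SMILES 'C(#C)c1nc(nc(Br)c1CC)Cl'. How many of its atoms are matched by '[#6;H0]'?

5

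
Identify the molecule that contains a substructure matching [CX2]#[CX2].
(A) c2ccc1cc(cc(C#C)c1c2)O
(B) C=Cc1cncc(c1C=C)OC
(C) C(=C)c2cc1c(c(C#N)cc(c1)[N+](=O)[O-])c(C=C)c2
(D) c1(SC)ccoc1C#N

[CX2]#[CX2] describes a carbon-carbon triple bond (an alkyne).
(A) contains an ethynyl group (-C#CH), which satisfies every atom and bond constraint.
(B) has a vinyl group (-CH=CH2) but the C=C is a double bond; both carbons are CX3, not CX2.
(C) has a nitrile (-C#N) but the triple bond is C#N, not C#C.
(D) has a nitrile (-C#N) but the triple bond is C#N, not C#C.
So the answer is (A).

A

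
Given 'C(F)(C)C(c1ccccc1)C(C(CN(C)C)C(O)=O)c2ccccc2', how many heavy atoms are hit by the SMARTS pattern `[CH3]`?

The query [CH3] means: aliphatic carbon with exactly three hydrogens.
Check the 25 heavy atoms by environment: 3× C (H3) → match; 4× C (H1) → no; 1× C (H2) → no; 1× C (H0) → no; 1× O (H0) → no; 1× O (H1) → no; 2× c (aromatic, H0) → no; 10× c (aromatic, H1) → no; 1× F (H0) → no; 1× N (H0) → no.
That gives 3 matching atoms.

3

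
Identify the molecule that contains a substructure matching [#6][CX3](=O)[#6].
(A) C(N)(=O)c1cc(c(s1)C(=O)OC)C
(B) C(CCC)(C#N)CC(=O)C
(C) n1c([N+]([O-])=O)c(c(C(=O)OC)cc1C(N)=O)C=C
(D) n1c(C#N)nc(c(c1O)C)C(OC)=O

B

[#6][CX3](=O)[#6] describes a carbonyl carbon (no H) flanked by two carbons (a ketone).
(A) has a methyl-ester group (-C(=O)OCH3) but one neighbour of the carbonyl carbon is O, not C.
(B) contains an acetyl/ketone group (-C(=O)CH3), which satisfies every atom and bond constraint.
(C) has a methyl-ester group (-C(=O)OCH3) but one neighbour of the carbonyl carbon is O, not C.
(D) has a methyl-ester group (-C(=O)OCH3) but one neighbour of the carbonyl carbon is O, not C.
So the answer is (B).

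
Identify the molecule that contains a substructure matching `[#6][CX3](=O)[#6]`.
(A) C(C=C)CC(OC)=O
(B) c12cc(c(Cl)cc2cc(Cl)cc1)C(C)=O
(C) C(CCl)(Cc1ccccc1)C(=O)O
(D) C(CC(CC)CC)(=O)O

B

[#6][CX3](=O)[#6] describes a carbonyl carbon (no H) flanked by two carbons (a ketone).
(A) has a methyl-ester group (-C(=O)OCH3) but one neighbour of the carbonyl carbon is O, not C.
(B) contains an acetyl/ketone group (-C(=O)CH3), which satisfies every atom and bond constraint.
(C) has a carboxylic acid group (-C(=O)OH) but one neighbour of the carbonyl carbon is O, not C.
(D) has a carboxylic acid group (-C(=O)OH) but one neighbour of the carbonyl carbon is O, not C.
So the answer is (B).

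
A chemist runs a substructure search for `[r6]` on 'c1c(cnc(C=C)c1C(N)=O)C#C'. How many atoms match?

6

The query [r6] means: r6 matches atoms in a six-membered ring.
Check the 13 heavy atoms by environment: 1× n (aromatic, in 6-ring) → match; 5× c (aromatic, in 6-ring) → match; 5× C (acyclic) → no; 1× O (acyclic) → no; 1× N (acyclic) → no.
Summing the matching environments: 1 + 5 = 6 matching atoms.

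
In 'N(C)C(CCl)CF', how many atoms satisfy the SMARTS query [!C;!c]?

3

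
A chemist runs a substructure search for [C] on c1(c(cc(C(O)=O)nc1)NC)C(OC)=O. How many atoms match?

4

The query [C] means: uppercase C matches aliphatic (non-aromatic) carbon only.
Check the 15 heavy atoms by environment: 1× n (aromatic) → no; 5× c (aromatic) → no; 1× N → no; 4× C → match; 4× O → no.
That gives 4 matching atoms.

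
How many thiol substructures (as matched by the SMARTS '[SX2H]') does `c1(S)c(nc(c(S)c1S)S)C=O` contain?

4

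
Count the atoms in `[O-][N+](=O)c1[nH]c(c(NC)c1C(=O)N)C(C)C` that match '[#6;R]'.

The query [#6;R] means: carbon that is part of a ring.
Check the 16 heavy atoms by environment: 1× n (aromatic, in 5-ring) → no; 4× c (aromatic, in 5-ring) → match; 2× N (acyclic) → no; 5× C (acyclic) → no; 1× N (charge +1, acyclic) → no; 1× O (charge -1, acyclic) → no; 2× O (acyclic) → no.
That gives 4 matching atoms.

4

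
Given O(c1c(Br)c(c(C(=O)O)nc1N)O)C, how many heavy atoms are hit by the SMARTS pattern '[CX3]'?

1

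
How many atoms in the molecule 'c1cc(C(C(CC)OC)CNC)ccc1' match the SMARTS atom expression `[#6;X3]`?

6

The query [#6;X3] means: any carbon (aromatic or not) with three total connections.
Check the 15 heavy atoms by environment: 7× C (X4) → no; 6× c (aromatic, X3) → match; 1× O (X2) → no; 1× N (X3) → no.
That gives 6 matching atoms.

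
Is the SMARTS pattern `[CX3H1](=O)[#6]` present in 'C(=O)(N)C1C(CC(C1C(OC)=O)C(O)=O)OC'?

No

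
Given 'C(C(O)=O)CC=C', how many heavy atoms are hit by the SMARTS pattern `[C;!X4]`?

Check the 7 heavy atoms by environment: 2× C (X4) → no; 3× C (X3) → match; 1× O (X1) → no; 1× O (X2) → no.
That gives 3 matching atoms.

3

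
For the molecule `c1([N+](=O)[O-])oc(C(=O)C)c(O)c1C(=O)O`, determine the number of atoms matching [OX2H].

The query [OX2H] means: aliphatic oxygen with two connections, one of which is H — an -OH oxygen.
Check the 15 heavy atoms by environment: 1× o (aromatic, H0, X2) → no; 4× c (aromatic, H0, X3) → no; 1× N (charge +1, H0, X3) → no; 1× O (charge -1, H0, X1) → no; 3× O (H0, X1) → no; 2× C (H0, X3) → no; 1× C (H3, X4) → no; 2× O (H1, X2) → match.
That gives 2 matching atoms.

2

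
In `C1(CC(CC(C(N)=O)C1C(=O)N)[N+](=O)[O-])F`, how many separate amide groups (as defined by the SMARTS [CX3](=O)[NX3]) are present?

[CX3](=O)[NX3] is the SMARTS for an amide: a carbonyl carbon bonded to a trivalent nitrogen.
The molecule carries 2 separate instances of a primary amide (-C(=O)NH2) meeting every constraint; each maps to a distinct set of atoms, giving 2 matches.

2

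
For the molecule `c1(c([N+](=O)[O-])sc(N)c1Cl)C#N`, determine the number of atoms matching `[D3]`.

5

The query [D3] means: atom with exactly three heavy-atom neighbours.
Check the 12 heavy atoms by environment: 1× s (aromatic, D2) → no; 4× c (aromatic, D3) → match; 2× N (D1) → no; 1× N (charge +1, D3) → match; 1× O (charge -1, D1) → no; 1× O (D1) → no; 1× C (D2) → no; 1× Cl (D1) → no.
Summing the matching environments: 4 + 1 = 5 matching atoms.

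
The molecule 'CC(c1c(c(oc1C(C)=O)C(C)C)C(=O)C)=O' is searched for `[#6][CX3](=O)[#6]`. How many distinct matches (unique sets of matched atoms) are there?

3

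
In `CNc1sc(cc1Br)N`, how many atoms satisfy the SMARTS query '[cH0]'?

3

Check the 9 heavy atoms by environment: 1× s (aromatic, H0) → no; 3× c (aromatic, H0) → match; 1× c (aromatic, H1) → no; 1× N (H1) → no; 1× C (H3) → no; 1× Br (H0) → no; 1× N (H2) → no.
That gives 3 matching atoms.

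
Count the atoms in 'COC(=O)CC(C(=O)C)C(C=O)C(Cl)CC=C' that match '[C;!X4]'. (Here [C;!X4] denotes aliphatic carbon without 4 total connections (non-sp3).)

Check the 17 heavy atoms by environment: 7× C (X4) → no; 5× C (X3) → match; 3× O (X1) → no; 1× O (X2) → no; 1× Cl (X1) → no.
That gives 5 matching atoms.

5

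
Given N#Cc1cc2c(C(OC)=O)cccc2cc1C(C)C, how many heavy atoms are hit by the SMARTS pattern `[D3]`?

7

The query [D3] means: atom with exactly three heavy-atom neighbours.
Check the 19 heavy atoms by environment: 5× c (aromatic, D3) → match; 5× c (aromatic, D2) → no; 1× C (D2) → no; 1× N (D1) → no; 2× C (D3) → match; 1× O (D1) → no; 1× O (D2) → no; 3× C (D1) → no.
Summing the matching environments: 5 + 2 = 7 matching atoms.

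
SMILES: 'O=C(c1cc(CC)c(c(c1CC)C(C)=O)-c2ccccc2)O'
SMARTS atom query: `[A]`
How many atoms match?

10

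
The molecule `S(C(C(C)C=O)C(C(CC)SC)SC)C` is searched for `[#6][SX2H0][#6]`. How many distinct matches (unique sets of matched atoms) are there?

[#6][SX2H0][#6] is the SMARTS for a thioether: an aliphatic sulfur bridging two carbons with no H on the sulfur.
The molecule carries 3 separate instances of a methylthio ether (-SCH3) meeting every constraint; each maps to a distinct set of atoms, giving 3 matches.

3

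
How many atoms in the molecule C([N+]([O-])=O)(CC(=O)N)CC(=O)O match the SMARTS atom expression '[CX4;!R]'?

3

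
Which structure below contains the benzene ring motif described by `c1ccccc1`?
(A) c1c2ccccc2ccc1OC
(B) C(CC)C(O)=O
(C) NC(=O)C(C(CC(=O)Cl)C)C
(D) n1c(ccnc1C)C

c1ccccc1 describes six aromatic carbons in a ring (a benzene ring).
(A) contains the required atom environment, so the pattern matches.
(B) has a methyl group (-CH3) but no six-membered all-carbon aromatic ring is present.
(C) has a methyl group (-CH3) but no six-membered all-carbon aromatic ring is present.
(D) has a methyl group (-CH3) but no six-membered all-carbon aromatic ring is present.
So the answer is (A).

A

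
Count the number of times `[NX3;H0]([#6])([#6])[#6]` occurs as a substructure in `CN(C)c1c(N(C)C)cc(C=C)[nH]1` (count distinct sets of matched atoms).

2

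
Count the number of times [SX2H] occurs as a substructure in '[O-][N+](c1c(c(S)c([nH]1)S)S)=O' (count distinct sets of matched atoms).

3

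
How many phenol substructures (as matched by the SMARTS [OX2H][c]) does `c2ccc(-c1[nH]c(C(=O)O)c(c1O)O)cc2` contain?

[OX2H][c] is the SMARTS for a phenol: a hydroxyl oxygen attached to an aromatic carbon.
The molecule carries 2 separate instances of a hydroxyl group (-OH) meeting every constraint; each maps to a distinct set of atoms, giving 2 matches.

2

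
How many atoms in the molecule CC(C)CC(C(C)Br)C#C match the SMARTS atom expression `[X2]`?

The query [X2] means: any atom with exactly two total connections (bonds + H).
Check the 10 heavy atoms by environment: 7× C (X4) → no; 2× C (X2) → match; 1× Br (X1) → no.
That gives 2 matching atoms.

2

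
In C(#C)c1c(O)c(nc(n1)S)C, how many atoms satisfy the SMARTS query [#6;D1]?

The query [#6;D1] means: carbon bonded to exactly one heavy atom.
Check the 11 heavy atoms by environment: 2× n (aromatic, D2) → no; 4× c (aromatic, D3) → no; 1× S (D1) → no; 1× O (D1) → no; 2× C (D1) → match; 1× C (D2) → no.
That gives 2 matching atoms.

2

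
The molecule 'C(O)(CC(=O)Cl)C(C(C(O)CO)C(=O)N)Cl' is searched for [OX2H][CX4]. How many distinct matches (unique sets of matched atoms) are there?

3

[OX2H][CX4] is the SMARTS for an aliphatic alcohol: a hydroxyl oxygen bound to an sp3 (X4) carbon.
The molecule carries 3 separate instances of a hydroxyl group (-OH) meeting every constraint; each maps to a distinct set of atoms, giving 3 matches.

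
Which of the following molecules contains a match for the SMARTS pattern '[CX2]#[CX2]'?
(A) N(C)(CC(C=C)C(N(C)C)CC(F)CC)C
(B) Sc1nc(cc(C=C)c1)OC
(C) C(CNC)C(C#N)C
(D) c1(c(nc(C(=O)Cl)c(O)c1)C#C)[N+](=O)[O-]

[CX2]#[CX2] describes a carbon-carbon triple bond (an alkyne).
(A) has a vinyl group (-CH=CH2) but the C=C is a double bond; both carbons are CX3, not CX2.
(B) has a vinyl group (-CH=CH2) but the C=C is a double bond; both carbons are CX3, not CX2.
(C) has a nitrile (-C#N) but the triple bond is C#N, not C#C.
(D) contains an ethynyl group (-C#CH), which satisfies every atom and bond constraint.
So the answer is (D).

D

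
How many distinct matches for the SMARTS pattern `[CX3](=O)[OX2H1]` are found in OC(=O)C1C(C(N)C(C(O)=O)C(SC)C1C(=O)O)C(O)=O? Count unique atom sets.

4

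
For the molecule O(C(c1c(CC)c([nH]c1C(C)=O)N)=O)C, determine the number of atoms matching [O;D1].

2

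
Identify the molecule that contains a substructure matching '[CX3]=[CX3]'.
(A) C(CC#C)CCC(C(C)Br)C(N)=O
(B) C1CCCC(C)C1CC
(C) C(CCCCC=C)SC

C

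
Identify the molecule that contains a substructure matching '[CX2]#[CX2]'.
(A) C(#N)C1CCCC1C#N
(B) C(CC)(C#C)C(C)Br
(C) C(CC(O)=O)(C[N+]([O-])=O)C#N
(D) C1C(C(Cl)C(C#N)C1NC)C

B

[CX2]#[CX2] describes a carbon-carbon triple bond (an alkyne).
(A) has a nitrile (-C#N) but the triple bond is C#N, not C#C.
(B) contains an ethynyl group (-C#CH), which satisfies every atom and bond constraint.
(C) has a nitrile (-C#N) but the triple bond is C#N, not C#C.
(D) has a nitrile (-C#N) but the triple bond is C#N, not C#C.
So the answer is (B).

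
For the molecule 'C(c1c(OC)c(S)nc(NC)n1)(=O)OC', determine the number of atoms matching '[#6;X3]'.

5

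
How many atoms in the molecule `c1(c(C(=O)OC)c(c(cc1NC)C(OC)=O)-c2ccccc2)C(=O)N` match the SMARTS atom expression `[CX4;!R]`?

3

The query [CX4;!R] means: aliphatic carbon with four total connections, not in a ring.
Check the 25 heavy atoms by environment: 12× c (aromatic, X3, in 6-ring) → no; 3× C (X3, acyclic) → no; 3× O (X1, acyclic) → no; 2× O (X2, acyclic) → no; 3× C (X4, acyclic) → match; 2× N (X3, acyclic) → no.
That gives 3 matching atoms.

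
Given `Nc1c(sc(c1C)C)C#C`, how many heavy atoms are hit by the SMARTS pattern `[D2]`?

2

The query [D2] means: atom with exactly two heavy-atom neighbours.
Check the 10 heavy atoms by environment: 1× s (aromatic, D2) → match; 4× c (aromatic, D3) → no; 1× C (D2) → match; 3× C (D1) → no; 1× N (D1) → no.
Summing the matching environments: 1 + 1 = 2 matching atoms.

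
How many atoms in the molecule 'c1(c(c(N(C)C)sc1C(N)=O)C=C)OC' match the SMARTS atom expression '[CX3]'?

3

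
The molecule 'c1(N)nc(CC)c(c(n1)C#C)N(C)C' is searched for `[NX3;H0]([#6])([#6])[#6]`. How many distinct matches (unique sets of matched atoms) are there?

[NX3;H0]([#6])([#6])[#6] is the SMARTS for a tertiary amine: a trivalent nitrogen with no H, bonded to three carbons.
Exactly one fragment in the molecule meets all constraints, giving 1 match.

1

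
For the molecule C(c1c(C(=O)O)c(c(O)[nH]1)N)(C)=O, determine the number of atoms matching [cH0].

4

The query [cH0] means: aromatic carbon with no attached hydrogen (substituted or ring-fusion).
Check the 13 heavy atoms by environment: 1× n (aromatic, H1) → no; 4× c (aromatic, H0) → match; 2× O (H1) → no; 2× C (H0) → no; 2× O (H0) → no; 1× N (H2) → no; 1× C (H3) → no.
That gives 4 matching atoms.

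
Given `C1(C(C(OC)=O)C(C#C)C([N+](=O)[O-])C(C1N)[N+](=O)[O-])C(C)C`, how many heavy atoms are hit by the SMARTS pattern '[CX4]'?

Check the 22 heavy atoms by environment: 10× C (X4) → match; 1× C (X3) → no; 3× O (X1) → no; 1× O (X2) → no; 2× N (charge +1, X3) → no; 2× O (charge -1, X1) → no; 2× C (X2) → no; 1× N (X3) → no.
That gives 10 matching atoms.

10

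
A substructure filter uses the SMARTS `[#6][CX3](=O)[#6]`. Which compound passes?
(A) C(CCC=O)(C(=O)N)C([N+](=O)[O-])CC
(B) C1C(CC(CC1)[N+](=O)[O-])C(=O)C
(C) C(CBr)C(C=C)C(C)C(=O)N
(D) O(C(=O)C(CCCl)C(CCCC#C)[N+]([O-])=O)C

[#6][CX3](=O)[#6] describes a carbonyl carbon (no H) flanked by two carbons (a ketone).
(A) has an aldehyde (-CHO) but the carbonyl carbon has H1, so it is not flanked by two carbons.
(B) contains an acetyl/ketone group (-C(=O)CH3), which satisfies every atom and bond constraint.
(C) has a primary amide (-C(=O)NH2) but one neighbour of the carbonyl carbon is N, not C.
(D) has a methyl-ester group (-C(=O)OCH3) but one neighbour of the carbonyl carbon is O, not C.
So the answer is (B).

B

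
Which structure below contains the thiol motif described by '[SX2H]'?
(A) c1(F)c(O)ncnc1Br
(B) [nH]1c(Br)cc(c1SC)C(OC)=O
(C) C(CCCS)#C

C

[SX2H] describes an aliphatic sulfur with two connections, one being H (a thiol).
(A) has a hydroxyl group (-OH) but it is an -OH, not an -SH.
(B) has a methylthio ether (-SCH3) but the sulfur has H0 (bonded to two carbons), not H1.
(C) contains a thiol (-SH), which satisfies every atom and bond constraint.
So the answer is (C).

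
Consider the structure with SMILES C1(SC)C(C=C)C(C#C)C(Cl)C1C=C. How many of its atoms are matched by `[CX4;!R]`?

Check the 14 heavy atoms by environment: 5× C (X4, in 5-ring) → no; 4× C (X3, acyclic) → no; 1× Cl (X1, acyclic) → no; 2× C (X2, acyclic) → no; 1× S (X2, acyclic) → no; 1× C (X4, acyclic) → match.
That gives 1 matching atom.

1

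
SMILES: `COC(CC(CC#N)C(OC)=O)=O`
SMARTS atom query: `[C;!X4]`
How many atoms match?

The query [C;!X4] means: aliphatic carbon that does not have four total connections.
Check the 13 heavy atoms by environment: 5× C (X4) → no; 2× C (X3) → match; 2× O (X1) → no; 2× O (X2) → no; 1× C (X2) → match; 1× N (X1) → no.
Summing the matching environments: 2 + 1 = 3 matching atoms.

3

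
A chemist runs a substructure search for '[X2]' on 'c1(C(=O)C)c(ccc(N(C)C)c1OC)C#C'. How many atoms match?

3

The query [X2] means: any atom with exactly two total connections (bonds + H).
Check the 16 heavy atoms by environment: 6× c (aromatic, X3) → no; 2× C (X2) → match; 1× N (X3) → no; 4× C (X4) → no; 1× O (X2) → match; 1× C (X3) → no; 1× O (X1) → no.
Summing the matching environments: 2 + 1 = 3 matching atoms.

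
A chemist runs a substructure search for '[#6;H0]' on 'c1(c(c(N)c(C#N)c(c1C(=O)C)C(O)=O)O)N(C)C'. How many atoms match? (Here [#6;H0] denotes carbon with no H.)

The query [#6;H0] means: any carbon with no attached hydrogen.
Check the 19 heavy atoms by environment: 6× c (aromatic, H0) → match; 3× C (H0) → match; 2× N (H0) → no; 3× C (H3) → no; 2× O (H1) → no; 2× O (H0) → no; 1× N (H2) → no.
Summing the matching environments: 6 + 3 = 9 matching atoms.

9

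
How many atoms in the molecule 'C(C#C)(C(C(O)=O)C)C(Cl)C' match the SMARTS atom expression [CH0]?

2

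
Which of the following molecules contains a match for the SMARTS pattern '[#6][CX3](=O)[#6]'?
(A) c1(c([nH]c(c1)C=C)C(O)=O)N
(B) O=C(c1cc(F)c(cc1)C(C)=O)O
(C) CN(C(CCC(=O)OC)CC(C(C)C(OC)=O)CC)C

B

[#6][CX3](=O)[#6] describes a carbonyl carbon (no H) flanked by two carbons (a ketone).
(A) has a carboxylic acid group (-C(=O)OH) but one neighbour of the carbonyl carbon is O, not C.
(B) contains an acetyl/ketone group (-C(=O)CH3), which satisfies every atom and bond constraint.
(C) has a methyl-ester group (-C(=O)OCH3) but one neighbour of the carbonyl carbon is O, not C.
So the answer is (B).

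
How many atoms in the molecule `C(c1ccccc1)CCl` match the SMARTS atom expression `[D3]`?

1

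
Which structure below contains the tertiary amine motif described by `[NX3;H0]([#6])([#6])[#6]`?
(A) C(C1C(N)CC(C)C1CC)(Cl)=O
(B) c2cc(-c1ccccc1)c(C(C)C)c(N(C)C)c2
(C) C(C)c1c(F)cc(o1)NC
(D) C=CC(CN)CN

[NX3;H0]([#6])([#6])[#6] describes a trivalent nitrogen with no H, bonded to three carbons (a tertiary amine).
(A) has a primary amino group (-NH2) but the nitrogen has H2, not H0 with three carbons.
(B) contains a dimethylamino group (-N(CH3)2), which satisfies every atom and bond constraint.
(C) has an N-methylamino group (-NHCH3) but the nitrogen still has one H (H1), not H0.
(D) has a primary amino group (-NH2) but the nitrogen has H2, not H0 with three carbons.
So the answer is (B).

B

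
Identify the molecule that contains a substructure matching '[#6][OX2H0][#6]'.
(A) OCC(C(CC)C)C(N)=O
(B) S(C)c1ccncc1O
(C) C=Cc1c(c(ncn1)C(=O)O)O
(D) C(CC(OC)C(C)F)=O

D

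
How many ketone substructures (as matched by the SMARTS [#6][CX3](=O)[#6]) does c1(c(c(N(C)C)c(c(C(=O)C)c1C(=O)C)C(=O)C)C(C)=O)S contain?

4

[#6][CX3](=O)[#6] is the SMARTS for a ketone: a carbonyl carbon (no H) flanked by two carbons.
The molecule carries 4 separate instances of an acetyl/ketone group (-C(=O)CH3) meeting every constraint; each maps to a distinct set of atoms, giving 4 matches.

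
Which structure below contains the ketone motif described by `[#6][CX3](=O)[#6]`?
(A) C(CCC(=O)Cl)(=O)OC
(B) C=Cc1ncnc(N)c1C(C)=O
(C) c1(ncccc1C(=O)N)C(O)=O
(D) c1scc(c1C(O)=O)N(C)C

B

[#6][CX3](=O)[#6] describes a carbonyl carbon (no H) flanked by two carbons (a ketone).
(A) has a methyl-ester group (-C(=O)OCH3) but one neighbour of the carbonyl carbon is O, not C.
(B) contains an acetyl/ketone group (-C(=O)CH3), which satisfies every atom and bond constraint.
(C) has a carboxylic acid group (-C(=O)OH) but one neighbour of the carbonyl carbon is O, not C.
(D) has a carboxylic acid group (-C(=O)OH) but one neighbour of the carbonyl carbon is O, not C.
So the answer is (B).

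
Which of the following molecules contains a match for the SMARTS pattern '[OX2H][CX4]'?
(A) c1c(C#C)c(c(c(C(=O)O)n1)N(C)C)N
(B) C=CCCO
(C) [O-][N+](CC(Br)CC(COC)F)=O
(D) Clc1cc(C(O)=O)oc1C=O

B

[OX2H][CX4] describes a hydroxyl oxygen bound to an sp3 (X4) carbon (an aliphatic alcohol).
(A) has a carboxylic acid group (-C(=O)OH) but the -OH is on a CX3 carbonyl carbon, not a CX4 carbon.
(B) contains a hydroxyl group (-OH), which satisfies every atom and bond constraint.
(C) has a methoxy ether (-OCH3) but the oxygen has H0 (ether), not H1.
(D) has a carboxylic acid group (-C(=O)OH) but the -OH is on a CX3 carbonyl carbon, not a CX4 carbon.
So the answer is (B).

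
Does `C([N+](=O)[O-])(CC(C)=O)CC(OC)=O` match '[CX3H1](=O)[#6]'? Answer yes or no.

The pattern [CX3H1](=O)[#6] describes an sp2 carbon with one H, double-bonded to O and single-bonded to carbon — an aldehyde.
The closest candidate here is an acetyl/ketone group (-C(=O)CH3), but the carbonyl carbon has H0 (two carbon neighbours), not H1. No other fragment satisfies the full query, so there is no match.

No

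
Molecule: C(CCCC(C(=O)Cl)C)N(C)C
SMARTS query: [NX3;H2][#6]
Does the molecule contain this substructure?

No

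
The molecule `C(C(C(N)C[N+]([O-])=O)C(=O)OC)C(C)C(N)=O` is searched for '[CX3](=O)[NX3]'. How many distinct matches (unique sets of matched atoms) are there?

1

[CX3](=O)[NX3] is the SMARTS for an amide: a carbonyl carbon bonded to a trivalent nitrogen.
Exactly one fragment in the molecule meets all constraints, giving 1 match.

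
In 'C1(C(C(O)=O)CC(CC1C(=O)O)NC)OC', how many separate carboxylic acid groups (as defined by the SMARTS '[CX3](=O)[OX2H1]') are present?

[CX3](=O)[OX2H1] is the SMARTS for a carboxylic acid: an sp2 carbon double-bonded to O and single-bonded to an -OH oxygen.
The molecule carries 2 separate instances of a carboxylic acid group (-C(=O)OH) meeting every constraint; each maps to a distinct set of atoms, giving 2 matches.

2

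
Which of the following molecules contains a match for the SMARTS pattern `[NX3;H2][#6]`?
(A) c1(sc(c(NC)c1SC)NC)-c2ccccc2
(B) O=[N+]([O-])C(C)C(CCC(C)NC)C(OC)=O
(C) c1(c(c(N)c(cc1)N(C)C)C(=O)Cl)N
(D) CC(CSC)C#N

C

[NX3;H2][#6] describes a trivalent nitrogen with two H attached to carbon (a primary amine).
(A) has an N-methylamino group (-NHCH3) but the nitrogen bears two carbons and only one H (H1), not H2.
(B) has an N-methylamino group (-NHCH3) but the nitrogen bears two carbons and only one H (H1), not H2.
(C) contains a primary amino group (-NH2), which satisfies every atom and bond constraint.
(D) has a nitrile (-C#N) but the nitrogen is NX1 (triple-bonded), not NX3 with two H.
So the answer is (C).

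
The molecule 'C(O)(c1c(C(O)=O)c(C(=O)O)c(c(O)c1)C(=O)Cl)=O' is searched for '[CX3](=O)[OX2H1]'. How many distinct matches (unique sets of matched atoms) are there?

3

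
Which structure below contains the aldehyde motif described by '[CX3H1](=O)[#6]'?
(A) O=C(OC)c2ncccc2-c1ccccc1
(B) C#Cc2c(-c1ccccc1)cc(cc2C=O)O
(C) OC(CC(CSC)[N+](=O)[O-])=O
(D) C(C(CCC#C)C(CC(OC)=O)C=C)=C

B

[CX3H1](=O)[#6] describes an sp2 carbon with one H, double-bonded to O and single-bonded to carbon (an aldehyde).
(A) has a methyl-ester group (-C(=O)OCH3) but the carbonyl carbon has H0, not H1.
(B) contains an aldehyde (-CHO), which satisfies every atom and bond constraint.
(C) has a carboxylic acid group (-C(=O)OH) but the carbonyl carbon has H0 and is bonded to O, not H1.
(D) has a methyl-ester group (-C(=O)OCH3) but the carbonyl carbon has H0, not H1.
So the answer is (B).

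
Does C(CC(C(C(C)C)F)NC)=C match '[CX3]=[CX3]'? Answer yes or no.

Yes

The pattern [CX3]=[CX3] describes a non-aromatic C=C double bond between two sp2 carbons — an alkene.
The molecule carries a vinyl group (-CH=CH2), whose atoms satisfy every constraint of the query, so the pattern matches.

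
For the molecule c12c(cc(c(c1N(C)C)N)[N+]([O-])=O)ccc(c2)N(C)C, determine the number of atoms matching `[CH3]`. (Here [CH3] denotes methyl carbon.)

4

The query [CH3] means: aliphatic carbon with exactly three hydrogens.
Check the 20 heavy atoms by environment: 6× c (aromatic, H0) → no; 4× c (aromatic, H1) → no; 2× N (H0) → no; 4× C (H3) → match; 1× N (charge +1, H0) → no; 1× O (charge -1, H0) → no; 1× O (H0) → no; 1× N (H2) → no.
That gives 4 matching atoms.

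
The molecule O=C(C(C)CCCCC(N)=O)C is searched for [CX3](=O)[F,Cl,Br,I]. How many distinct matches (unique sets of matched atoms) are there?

0

[CX3](=O)[F,Cl,Br,I] is the SMARTS for an acyl halide: a carbonyl carbon bonded to a halogen.
No fragment in the molecule satisfies every constraint, giving 0 matches.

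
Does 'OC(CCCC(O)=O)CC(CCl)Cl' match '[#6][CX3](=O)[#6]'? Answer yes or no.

The pattern [#6][CX3](=O)[#6] describes a carbonyl carbon (no H) flanked by two carbons — a ketone.
The closest candidate here is a carboxylic acid group (-C(=O)OH), but one neighbour of the carbonyl carbon is O, not C. No other fragment satisfies the full query, so there is no match.

No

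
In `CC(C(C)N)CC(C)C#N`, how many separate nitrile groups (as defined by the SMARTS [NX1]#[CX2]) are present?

[NX1]#[CX2] is the SMARTS for a nitrile: a nitrogen triple-bonded to a two-connected carbon.
Exactly one fragment in the molecule meets all constraints, giving 1 match.

1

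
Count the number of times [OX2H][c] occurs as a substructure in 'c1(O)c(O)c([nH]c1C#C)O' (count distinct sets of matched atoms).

3

[OX2H][c] is the SMARTS for a phenol: a hydroxyl oxygen attached to an aromatic carbon.
The molecule carries 3 separate instances of a hydroxyl group (-OH) meeting every constraint; each maps to a distinct set of atoms, giving 3 matches.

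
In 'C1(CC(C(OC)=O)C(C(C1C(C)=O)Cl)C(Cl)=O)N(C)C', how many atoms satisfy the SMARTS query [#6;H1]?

The query [#6;H1] means: any carbon bearing exactly one hydrogen.
Check the 20 heavy atoms by environment: 5× C (H1) → match; 1× C (H2) → no; 1× N (H0) → no; 4× C (H3) → no; 3× C (H0) → no; 4× O (H0) → no; 2× Cl (H0) → no.
That gives 5 matching atoms.

5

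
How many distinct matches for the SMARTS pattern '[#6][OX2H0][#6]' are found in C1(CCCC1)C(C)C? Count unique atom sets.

[#6][OX2H0][#6] is the SMARTS for an ether: an aliphatic oxygen bridging two carbons with no H on the oxygen.
No fragment in the molecule satisfies every constraint, giving 0 matches.

0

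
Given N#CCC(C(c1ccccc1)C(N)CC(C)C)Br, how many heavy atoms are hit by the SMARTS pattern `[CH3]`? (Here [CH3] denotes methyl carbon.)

The query [CH3] means: aliphatic carbon with exactly three hydrogens.
Check the 18 heavy atoms by environment: 2× C (H2) → no; 4× C (H1) → no; 1× c (aromatic, H0) → no; 5× c (aromatic, H1) → no; 1× C (H0) → no; 1× N (H0) → no; 1× Br (H0) → no; 2× C (H3) → match; 1× N (H2) → no.
That gives 2 matching atoms.

2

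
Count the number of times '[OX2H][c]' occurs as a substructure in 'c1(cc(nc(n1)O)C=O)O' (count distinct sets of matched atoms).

2

[OX2H][c] is the SMARTS for a phenol: a hydroxyl oxygen attached to an aromatic carbon.
The molecule carries 2 separate instances of a hydroxyl group (-OH) meeting every constraint; each maps to a distinct set of atoms, giving 2 matches.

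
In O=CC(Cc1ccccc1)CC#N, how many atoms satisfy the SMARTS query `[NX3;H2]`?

0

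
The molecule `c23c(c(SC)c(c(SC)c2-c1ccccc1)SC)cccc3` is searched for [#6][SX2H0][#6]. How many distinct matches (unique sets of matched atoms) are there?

3

[#6][SX2H0][#6] is the SMARTS for a thioether: an aliphatic sulfur bridging two carbons with no H on the sulfur.
The molecule carries 3 separate instances of a methylthio ether (-SCH3) meeting every constraint; each maps to a distinct set of atoms, giving 3 matches.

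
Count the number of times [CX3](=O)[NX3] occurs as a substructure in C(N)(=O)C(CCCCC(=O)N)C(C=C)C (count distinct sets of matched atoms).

2

[CX3](=O)[NX3] is the SMARTS for an amide: a carbonyl carbon bonded to a trivalent nitrogen.
The molecule carries 2 separate instances of a primary amide (-C(=O)NH2) meeting every constraint; each maps to a distinct set of atoms, giving 2 matches.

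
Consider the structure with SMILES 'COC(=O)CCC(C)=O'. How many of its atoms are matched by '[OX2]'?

The query [OX2] means: aliphatic oxygen with two total connections — ether, hydroxyl, or ester single-bond O.
Check the 9 heavy atoms by environment: 4× C (X4) → no; 2× C (X3) → no; 2× O (X1) → no; 1× O (X2) → match.
That gives 1 matching atom.

1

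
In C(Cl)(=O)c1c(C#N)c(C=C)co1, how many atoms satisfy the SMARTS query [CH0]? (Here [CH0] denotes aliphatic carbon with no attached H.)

Check the 12 heavy atoms by environment: 1× o (aromatic, H0) → no; 3× c (aromatic, H0) → no; 1× c (aromatic, H1) → no; 2× C (H0) → match; 1× N (H0) → no; 1× O (H0) → no; 1× Cl (H0) → no; 1× C (H1) → no; 1× C (H2) → no.
That gives 2 matching atoms.

2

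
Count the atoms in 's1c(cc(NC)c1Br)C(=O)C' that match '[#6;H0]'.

The query [#6;H0] means: any carbon with no attached hydrogen.
Check the 11 heavy atoms by environment: 1× s (aromatic, H0) → no; 3× c (aromatic, H0) → match; 1× c (aromatic, H1) → no; 1× C (H0) → match; 1× O (H0) → no; 2× C (H3) → no; 1× Br (H0) → no; 1× N (H1) → no.
Summing the matching environments: 3 + 1 = 4 matching atoms.

4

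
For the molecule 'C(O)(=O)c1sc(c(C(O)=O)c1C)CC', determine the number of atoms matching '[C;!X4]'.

Check the 14 heavy atoms by environment: 1× s (aromatic, X2) → no; 4× c (aromatic, X3) → no; 2× C (X3) → match; 2× O (X1) → no; 2× O (X2) → no; 3× C (X4) → no.
That gives 2 matching atoms.

2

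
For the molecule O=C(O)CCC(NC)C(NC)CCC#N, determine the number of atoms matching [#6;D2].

Check the 15 heavy atoms by environment: 5× C (D2) → match; 3× C (D3) → no; 2× O (D1) → no; 1× N (D1) → no; 2× N (D2) → no; 2× C (D1) → no.
That gives 5 matching atoms.

5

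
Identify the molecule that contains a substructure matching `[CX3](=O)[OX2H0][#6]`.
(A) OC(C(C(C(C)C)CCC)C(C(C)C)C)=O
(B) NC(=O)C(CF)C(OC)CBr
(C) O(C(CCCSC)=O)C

[CX3](=O)[OX2H0][#6] describes a carbonyl carbon bonded to an oxygen that is itself bonded to carbon (no H on that O) (an ester).
(A) has a carboxylic acid group (-C(=O)OH) but the singly-bonded O carries H (OX2H1, not H0).
(B) has a primary amide (-C(=O)NH2) but the carbonyl is bonded to N, not to an O-C linkage.
(C) contains a methyl-ester group (-C(=O)OCH3), which satisfies every atom and bond constraint.
So the answer is (C).

C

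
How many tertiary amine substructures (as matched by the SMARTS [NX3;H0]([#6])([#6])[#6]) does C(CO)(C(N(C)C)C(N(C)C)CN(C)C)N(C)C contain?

4

[NX3;H0]([#6])([#6])[#6] is the SMARTS for a tertiary amine: a trivalent nitrogen with no H, bonded to three carbons.
The molecule carries 4 separate instances of a dimethylamino group (-N(CH3)2) meeting every constraint; each maps to a distinct set of atoms, giving 4 matches.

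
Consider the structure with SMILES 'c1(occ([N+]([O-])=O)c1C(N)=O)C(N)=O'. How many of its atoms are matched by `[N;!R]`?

3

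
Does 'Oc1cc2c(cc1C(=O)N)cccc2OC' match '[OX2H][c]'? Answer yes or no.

Yes

The pattern [OX2H][c] describes a hydroxyl oxygen attached to an aromatic carbon — a phenol.
The molecule carries a hydroxyl group (-OH), whose atoms satisfy every constraint of the query, so the pattern matches.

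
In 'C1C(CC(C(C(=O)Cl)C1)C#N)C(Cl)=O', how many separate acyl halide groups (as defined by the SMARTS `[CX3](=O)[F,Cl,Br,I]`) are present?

2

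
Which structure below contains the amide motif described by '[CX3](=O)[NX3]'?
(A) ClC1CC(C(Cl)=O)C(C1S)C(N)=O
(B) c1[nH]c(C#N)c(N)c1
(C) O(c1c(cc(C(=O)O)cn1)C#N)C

A

[CX3](=O)[NX3] describes a carbonyl carbon bonded to a trivalent nitrogen (an amide).
(A) contains a primary amide (-C(=O)NH2), which satisfies every atom and bond constraint.
(B) has a primary amino group (-NH2) but the -NH2 is not attached to a carbonyl carbon.
(C) has a carboxylic acid group (-C(=O)OH) but the carbonyl is bonded to O, not to an NX3 nitrogen.
So the answer is (A).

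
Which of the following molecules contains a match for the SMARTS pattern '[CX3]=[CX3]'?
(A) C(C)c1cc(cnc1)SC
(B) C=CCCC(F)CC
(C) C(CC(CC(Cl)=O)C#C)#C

[CX3]=[CX3] describes a non-aromatic C=C double bond between two sp2 carbons (an alkene).
(A) has an ethyl group (-CH2CH3) but its C-C bond is a single bond between CX4 carbons, not CX3=CX3.
(B) contains a vinyl group (-CH=CH2), which satisfies every atom and bond constraint.
(C) has an ethynyl group (-C#CH) but the C-C bond is a triple bond, not a double bond.
So the answer is (B).

B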